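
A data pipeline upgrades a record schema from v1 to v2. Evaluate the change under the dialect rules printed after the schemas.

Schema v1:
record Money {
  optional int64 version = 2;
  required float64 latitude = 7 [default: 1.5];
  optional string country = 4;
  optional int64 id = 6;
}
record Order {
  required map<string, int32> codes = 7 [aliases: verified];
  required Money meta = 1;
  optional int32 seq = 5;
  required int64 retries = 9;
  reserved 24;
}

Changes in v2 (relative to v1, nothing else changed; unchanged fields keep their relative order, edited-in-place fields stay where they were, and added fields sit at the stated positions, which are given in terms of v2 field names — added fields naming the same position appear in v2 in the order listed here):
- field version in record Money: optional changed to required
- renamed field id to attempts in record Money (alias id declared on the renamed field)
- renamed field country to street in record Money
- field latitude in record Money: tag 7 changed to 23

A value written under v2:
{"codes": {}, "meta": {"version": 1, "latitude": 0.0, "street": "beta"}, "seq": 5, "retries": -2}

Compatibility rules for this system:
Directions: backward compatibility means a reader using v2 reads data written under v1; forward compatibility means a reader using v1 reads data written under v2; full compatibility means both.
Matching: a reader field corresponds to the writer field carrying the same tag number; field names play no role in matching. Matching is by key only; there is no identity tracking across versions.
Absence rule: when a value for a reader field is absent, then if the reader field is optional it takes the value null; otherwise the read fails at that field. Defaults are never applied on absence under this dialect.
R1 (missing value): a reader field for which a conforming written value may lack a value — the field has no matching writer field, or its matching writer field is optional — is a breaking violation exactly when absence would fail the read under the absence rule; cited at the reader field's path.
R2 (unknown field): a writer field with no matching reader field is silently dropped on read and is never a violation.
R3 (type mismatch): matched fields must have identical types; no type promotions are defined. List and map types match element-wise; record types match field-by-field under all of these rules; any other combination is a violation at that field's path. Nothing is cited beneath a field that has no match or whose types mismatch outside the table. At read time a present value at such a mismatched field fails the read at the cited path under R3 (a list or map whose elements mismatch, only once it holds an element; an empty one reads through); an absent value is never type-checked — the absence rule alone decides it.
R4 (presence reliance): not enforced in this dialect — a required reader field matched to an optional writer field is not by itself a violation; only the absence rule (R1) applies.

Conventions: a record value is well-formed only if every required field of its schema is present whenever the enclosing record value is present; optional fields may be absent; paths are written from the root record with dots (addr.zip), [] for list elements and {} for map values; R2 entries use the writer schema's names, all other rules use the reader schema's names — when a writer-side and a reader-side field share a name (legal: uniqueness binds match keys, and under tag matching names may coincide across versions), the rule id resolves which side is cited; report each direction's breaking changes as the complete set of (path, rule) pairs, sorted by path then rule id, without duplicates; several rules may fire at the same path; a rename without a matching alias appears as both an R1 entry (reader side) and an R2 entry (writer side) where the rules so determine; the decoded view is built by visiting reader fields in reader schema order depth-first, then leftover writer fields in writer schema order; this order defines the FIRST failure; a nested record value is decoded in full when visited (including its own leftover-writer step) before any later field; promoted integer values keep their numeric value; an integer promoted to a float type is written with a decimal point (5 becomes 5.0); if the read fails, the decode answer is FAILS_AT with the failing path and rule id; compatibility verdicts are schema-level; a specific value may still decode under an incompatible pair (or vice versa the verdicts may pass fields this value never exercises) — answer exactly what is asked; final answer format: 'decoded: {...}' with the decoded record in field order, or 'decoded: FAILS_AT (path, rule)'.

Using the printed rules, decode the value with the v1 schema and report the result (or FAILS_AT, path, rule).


the writer's type comes first in each Order pair
migrating the Order value to v1:
  codes := {}
  meta.version := 1
  read fails at meta.latitude under R1 (no fill)
  => FAILS_AT (meta.latitude, R1)
checking off the Order differences that do not matter here:
  field version in record Money: optional changed to required -> a verdict-level change on Order — the shown value reads the same
  renamed field id to attempts in record Money (alias id declared on the renamed field) -> fires no rule on Order under this dialect and leaves the result unchanged
  renamed field country to street in record Money -> fires no rule on Order under this dialect and leaves the result unchanged

decoded: FAILS_AT (meta.latitude, R1)


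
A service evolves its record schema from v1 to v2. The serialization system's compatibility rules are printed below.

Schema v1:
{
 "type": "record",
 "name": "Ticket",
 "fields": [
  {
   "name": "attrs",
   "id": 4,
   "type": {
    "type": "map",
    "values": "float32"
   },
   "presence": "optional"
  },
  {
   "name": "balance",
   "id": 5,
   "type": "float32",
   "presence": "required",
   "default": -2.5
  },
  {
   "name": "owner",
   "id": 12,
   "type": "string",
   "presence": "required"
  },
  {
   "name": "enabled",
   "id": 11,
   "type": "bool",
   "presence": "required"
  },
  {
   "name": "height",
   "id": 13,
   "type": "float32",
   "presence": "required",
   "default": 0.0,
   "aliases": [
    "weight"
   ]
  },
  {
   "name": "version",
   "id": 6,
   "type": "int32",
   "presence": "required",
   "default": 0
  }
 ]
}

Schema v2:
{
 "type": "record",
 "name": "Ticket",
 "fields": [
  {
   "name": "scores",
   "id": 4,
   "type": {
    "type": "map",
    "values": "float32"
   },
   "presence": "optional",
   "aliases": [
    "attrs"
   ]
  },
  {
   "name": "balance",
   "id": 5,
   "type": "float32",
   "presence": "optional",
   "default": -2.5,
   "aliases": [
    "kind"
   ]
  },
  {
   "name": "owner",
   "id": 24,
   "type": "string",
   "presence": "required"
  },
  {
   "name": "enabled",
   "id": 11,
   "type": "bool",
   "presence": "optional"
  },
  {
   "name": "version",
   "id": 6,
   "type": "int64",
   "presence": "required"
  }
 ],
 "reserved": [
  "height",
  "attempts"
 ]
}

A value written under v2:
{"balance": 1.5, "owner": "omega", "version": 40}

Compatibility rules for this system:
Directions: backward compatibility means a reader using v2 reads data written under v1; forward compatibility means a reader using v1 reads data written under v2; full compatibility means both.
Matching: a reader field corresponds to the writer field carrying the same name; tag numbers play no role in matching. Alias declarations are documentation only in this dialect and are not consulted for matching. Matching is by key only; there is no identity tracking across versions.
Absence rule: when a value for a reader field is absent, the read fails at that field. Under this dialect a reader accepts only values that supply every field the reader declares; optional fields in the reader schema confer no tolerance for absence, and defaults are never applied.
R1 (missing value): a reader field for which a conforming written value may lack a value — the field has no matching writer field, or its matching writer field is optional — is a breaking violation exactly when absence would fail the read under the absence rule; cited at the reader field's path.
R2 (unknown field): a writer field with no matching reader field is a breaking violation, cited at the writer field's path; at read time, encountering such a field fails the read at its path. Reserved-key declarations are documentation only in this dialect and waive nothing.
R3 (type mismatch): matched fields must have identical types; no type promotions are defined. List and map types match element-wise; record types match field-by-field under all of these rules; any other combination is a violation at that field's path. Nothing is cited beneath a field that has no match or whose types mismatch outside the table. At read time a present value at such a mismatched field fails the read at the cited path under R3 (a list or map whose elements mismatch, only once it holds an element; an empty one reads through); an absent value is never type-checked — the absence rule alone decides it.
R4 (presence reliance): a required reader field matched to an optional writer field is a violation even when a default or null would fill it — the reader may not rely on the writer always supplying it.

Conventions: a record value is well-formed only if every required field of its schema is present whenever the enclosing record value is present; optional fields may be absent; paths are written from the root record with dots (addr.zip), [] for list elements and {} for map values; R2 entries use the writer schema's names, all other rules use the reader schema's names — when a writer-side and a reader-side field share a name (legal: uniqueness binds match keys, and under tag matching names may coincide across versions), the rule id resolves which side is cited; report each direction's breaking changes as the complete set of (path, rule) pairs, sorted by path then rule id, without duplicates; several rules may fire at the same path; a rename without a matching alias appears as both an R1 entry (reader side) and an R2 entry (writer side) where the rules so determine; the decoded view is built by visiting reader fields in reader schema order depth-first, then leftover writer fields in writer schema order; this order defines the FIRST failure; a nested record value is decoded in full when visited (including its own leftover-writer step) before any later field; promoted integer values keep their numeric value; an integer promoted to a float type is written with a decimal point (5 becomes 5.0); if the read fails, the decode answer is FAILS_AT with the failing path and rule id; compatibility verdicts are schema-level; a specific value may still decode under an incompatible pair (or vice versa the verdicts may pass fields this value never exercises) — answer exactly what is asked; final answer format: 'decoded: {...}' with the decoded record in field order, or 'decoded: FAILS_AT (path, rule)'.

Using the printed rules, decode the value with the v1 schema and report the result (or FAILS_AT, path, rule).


arrows below run writer -> reader for Ticket
decode walk for Ticket under reader schema v1:
  read fails at attrs under R1 (no fill)
  => FAILS_AT (attrs, R1)
checking off the Ticket differences that do not matter here:
  field enabled in record Ticket: required changed to optional -> a verdict-level change on Ticket — the shown value reads the same
  field balance in record Ticket: required changed to optional -> a verdict-level change on Ticket — the shown value reads the same
  field version in record Ticket: type int32 changed to int64 (its default is dropped) -> a verdict-level change on Ticket — the shown value reads the same
  removed field height from record Ticket (its key "height" joins the reserved list) -> a verdict-level change on Ticket — the shown value reads the same
  field owner in record Ticket: tag 12 changed to 24 -> inert under this dialect — no rule fires on Ticket and the result does not move

decoded: FAILS_AT (attrs, R1)


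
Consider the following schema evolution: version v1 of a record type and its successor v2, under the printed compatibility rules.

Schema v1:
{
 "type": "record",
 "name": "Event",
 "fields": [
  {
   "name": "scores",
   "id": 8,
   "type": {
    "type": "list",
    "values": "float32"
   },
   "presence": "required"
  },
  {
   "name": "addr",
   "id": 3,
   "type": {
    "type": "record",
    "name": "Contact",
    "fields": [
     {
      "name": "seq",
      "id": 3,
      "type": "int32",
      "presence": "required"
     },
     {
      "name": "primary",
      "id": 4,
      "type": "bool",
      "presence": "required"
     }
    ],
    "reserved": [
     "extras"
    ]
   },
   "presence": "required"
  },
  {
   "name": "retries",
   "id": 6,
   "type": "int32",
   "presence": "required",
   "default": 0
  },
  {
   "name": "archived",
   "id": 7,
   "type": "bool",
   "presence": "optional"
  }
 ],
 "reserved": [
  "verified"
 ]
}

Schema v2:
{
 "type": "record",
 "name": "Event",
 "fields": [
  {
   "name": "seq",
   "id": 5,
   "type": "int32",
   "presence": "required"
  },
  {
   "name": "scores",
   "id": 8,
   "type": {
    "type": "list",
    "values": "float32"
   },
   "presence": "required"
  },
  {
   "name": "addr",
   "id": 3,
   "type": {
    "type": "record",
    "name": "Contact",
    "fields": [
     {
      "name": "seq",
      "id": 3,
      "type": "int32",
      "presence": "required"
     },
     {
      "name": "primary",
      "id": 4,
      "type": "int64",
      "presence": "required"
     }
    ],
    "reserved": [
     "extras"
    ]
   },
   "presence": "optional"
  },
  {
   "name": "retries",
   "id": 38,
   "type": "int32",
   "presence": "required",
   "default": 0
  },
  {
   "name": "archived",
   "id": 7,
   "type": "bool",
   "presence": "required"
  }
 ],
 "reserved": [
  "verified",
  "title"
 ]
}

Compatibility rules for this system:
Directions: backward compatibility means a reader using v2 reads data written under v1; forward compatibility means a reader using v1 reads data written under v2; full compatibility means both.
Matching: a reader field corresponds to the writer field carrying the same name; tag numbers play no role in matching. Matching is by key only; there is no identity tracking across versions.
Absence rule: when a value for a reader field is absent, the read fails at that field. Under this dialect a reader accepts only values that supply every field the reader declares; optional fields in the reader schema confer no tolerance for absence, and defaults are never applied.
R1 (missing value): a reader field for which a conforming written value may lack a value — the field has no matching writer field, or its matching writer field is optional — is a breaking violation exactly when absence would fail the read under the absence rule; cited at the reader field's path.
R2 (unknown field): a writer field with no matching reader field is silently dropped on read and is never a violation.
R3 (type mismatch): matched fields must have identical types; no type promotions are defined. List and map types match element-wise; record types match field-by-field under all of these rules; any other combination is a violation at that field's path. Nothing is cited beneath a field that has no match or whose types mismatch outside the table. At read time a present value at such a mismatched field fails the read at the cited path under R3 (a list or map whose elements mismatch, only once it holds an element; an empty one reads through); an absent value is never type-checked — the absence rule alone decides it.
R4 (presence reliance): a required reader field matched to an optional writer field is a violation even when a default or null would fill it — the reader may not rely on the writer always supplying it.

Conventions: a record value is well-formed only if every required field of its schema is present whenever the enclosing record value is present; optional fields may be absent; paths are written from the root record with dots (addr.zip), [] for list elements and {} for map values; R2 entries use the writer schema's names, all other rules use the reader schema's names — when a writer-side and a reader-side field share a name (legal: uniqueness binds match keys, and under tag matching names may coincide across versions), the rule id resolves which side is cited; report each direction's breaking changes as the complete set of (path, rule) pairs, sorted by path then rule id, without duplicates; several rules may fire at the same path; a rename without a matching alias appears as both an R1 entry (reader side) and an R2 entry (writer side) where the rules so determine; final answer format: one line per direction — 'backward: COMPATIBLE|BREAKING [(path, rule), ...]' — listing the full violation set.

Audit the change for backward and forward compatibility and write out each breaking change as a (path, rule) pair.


backward: BREAKING [(addr.primary, R3), (archived, R1), (archived, R4), (seq, R1)]; forward: BREAKING [(addr, R1), (addr, R4), (addr.primary, R3)]

in Event below, arrows point writer -> reader
backward on Event — v2 reading data written by v1:
  seq: no writer-side match
  writer required, list<float32> -> list<float32>: reader scores maps from writer scores
  writer required, Contact -> Contact: reader addr maps from writer addr
  writer required, int32 -> int32: reader retries maps from writer retries
  writer optional, bool -> bool: reader archived maps from writer archived
  writer required, int32 -> int32: reader addr.seq maps from writer addr.seq
  writer required, bool -> int64: reader addr.primary maps from writer addr.primary
  R3 fires at addr.primary
  R1 fires at archived
  R4 fires at archived
  R1 fires at seq
  => backward verdict for Event: BREAKING, 4 violation(s)
forward on Event — v1 reading data written by v2:
  writer required, list<float32> -> list<float32>: reader scores maps from writer scores
  writer optional, Contact -> Contact: reader addr maps from writer addr
  writer required, int32 -> int32: reader retries maps from writer retries
  writer required, bool -> bool: reader archived maps from writer archived
  seq (writer side), unknown to reader
  writer required, int32 -> int32: reader addr.seq maps from writer addr.seq
  writer required, int64 -> bool: reader addr.primary maps from writer addr.primary
  R1 fires at addr
  R4 fires at addr
  R3 fires at addr.primary
  => forward verdict for Event: BREAKING, 3 violation(s)


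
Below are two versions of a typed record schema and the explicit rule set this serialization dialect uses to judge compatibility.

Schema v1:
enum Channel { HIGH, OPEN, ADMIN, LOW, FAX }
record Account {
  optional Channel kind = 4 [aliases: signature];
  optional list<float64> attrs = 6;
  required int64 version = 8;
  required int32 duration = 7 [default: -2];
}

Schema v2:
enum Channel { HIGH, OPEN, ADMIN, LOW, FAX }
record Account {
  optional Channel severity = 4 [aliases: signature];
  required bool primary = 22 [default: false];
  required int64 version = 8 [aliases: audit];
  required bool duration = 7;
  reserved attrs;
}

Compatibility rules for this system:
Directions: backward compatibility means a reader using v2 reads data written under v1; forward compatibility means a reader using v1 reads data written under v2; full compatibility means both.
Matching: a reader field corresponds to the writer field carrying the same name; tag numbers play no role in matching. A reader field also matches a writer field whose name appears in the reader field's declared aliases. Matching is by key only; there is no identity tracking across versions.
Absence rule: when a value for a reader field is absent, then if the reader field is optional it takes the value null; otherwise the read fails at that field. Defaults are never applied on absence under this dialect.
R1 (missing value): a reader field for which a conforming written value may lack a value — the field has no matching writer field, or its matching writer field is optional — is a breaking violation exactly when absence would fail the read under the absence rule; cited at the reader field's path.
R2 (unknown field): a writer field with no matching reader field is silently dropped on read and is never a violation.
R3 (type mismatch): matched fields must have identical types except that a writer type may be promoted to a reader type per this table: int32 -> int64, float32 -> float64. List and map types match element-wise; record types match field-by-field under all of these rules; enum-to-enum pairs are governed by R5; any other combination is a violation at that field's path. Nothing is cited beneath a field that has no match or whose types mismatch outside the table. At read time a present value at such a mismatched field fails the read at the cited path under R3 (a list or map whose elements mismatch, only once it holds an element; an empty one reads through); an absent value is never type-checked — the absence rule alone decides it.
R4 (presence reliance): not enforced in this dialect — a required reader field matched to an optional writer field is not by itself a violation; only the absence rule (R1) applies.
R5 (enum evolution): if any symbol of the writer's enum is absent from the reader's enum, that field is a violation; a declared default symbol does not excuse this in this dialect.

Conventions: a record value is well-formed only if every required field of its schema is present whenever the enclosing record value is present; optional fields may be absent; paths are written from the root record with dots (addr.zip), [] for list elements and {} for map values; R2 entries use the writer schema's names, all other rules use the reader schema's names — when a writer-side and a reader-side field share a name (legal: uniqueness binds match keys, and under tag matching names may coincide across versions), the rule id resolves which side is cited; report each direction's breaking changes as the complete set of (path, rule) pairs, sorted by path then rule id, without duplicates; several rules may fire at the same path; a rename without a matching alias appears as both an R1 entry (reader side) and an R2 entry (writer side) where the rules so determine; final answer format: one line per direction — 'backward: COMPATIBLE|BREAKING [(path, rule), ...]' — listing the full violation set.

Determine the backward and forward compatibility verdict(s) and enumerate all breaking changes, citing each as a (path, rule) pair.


backward: BREAKING [(duration, R3), (primary, R1)]; forward: BREAKING [(duration, R3)]

arrows below run writer -> reader for Account
checking backward for Account: reader v2 against writer v1:
  no writer field matches reader severity
  no writer field matches reader primary
  int64 -> int64, writer required: version aligns to version
  int32 -> bool, writer required: duration aligns to duration
  writer kind: unknown to reader
  writer attrs: unknown to reader
  rule R3 violated at duration
  rule R1 violated at primary
  => backward verdict for Account: BREAKING, 2 violation(s)
checking forward for Account: reader v1 against writer v2:
  no writer field matches reader kind
  no writer field matches reader attrs
  int64 -> int64, writer required: version aligns to version
  bool -> int32, writer required: duration aligns to duration
  writer severity: unknown to reader
  writer primary: unknown to reader
  rule R3 violated at duration
  => forward verdict for Account: BREAKING, 1 violation(s)


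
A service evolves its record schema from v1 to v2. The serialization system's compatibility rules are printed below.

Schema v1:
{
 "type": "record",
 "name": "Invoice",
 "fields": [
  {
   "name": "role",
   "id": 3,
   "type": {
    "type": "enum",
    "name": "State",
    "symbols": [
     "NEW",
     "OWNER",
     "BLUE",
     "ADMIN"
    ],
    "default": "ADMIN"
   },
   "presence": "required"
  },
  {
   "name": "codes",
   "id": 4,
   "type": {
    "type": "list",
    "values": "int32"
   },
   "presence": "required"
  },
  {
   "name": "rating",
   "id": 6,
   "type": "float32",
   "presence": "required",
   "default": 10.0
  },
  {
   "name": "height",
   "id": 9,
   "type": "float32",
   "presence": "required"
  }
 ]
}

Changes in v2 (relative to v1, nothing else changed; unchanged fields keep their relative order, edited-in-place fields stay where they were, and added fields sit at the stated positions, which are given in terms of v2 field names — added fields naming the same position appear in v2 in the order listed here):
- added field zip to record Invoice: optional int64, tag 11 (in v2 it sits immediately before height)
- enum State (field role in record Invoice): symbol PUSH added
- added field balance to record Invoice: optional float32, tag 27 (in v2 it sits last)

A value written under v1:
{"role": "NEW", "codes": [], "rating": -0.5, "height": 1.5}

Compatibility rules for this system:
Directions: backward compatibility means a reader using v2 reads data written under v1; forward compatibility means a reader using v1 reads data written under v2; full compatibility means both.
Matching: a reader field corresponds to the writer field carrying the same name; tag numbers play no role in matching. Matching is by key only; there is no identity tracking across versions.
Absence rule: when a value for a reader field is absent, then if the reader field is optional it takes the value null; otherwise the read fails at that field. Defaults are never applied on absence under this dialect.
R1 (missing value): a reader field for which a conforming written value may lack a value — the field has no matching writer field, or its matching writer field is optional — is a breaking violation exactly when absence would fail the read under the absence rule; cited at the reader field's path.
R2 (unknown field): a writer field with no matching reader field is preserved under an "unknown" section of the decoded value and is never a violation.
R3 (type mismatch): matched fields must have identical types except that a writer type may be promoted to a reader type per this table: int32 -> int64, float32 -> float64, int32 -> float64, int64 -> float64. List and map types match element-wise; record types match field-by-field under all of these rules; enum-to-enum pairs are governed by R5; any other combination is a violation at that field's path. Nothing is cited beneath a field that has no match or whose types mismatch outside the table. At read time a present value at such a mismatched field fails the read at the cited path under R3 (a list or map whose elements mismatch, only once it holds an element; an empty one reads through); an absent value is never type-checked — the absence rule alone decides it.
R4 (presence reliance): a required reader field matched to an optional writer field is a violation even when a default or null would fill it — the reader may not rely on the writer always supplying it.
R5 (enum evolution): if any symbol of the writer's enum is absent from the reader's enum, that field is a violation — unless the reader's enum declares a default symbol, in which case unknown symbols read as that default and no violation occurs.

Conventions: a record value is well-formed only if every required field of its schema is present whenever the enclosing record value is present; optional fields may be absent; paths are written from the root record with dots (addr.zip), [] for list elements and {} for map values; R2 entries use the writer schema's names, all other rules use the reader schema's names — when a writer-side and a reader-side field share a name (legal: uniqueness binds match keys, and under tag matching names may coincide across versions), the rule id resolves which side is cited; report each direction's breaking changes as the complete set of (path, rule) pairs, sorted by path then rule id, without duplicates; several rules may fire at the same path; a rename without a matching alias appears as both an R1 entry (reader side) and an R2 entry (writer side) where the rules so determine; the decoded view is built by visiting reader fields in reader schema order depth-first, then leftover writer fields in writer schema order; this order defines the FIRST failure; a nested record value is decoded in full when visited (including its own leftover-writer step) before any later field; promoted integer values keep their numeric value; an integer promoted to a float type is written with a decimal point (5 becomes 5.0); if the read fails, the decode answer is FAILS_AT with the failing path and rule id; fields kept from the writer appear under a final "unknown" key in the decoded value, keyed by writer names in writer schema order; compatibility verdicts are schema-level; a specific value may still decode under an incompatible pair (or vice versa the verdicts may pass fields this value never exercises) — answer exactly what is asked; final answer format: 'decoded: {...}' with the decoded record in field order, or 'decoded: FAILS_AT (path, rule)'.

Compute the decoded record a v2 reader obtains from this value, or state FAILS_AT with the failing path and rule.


arrows below run writer -> reader for Invoice
decode walk for Invoice under reader schema v2:
  role := "NEW"
  codes := []
  rating := -0.5
  zip := null (missing; optional => null)
  height := 1.5
  balance := null (missing; optional => null)
  => decoded: {"role": "NEW", "codes": [], "rating": -0.5, "zip": null, "height": 1.5, "balance": null}
the rest of the Invoice diff is inert for this question:
  enum State (field role in record Invoice): symbol PUSH added -> no rule fires on it and the decoded Invoice view is identical with or without it

decoded: {"role": "NEW", "codes": [], "rating": -0.5, "zip": null, "height": 1.5, "balance": null}


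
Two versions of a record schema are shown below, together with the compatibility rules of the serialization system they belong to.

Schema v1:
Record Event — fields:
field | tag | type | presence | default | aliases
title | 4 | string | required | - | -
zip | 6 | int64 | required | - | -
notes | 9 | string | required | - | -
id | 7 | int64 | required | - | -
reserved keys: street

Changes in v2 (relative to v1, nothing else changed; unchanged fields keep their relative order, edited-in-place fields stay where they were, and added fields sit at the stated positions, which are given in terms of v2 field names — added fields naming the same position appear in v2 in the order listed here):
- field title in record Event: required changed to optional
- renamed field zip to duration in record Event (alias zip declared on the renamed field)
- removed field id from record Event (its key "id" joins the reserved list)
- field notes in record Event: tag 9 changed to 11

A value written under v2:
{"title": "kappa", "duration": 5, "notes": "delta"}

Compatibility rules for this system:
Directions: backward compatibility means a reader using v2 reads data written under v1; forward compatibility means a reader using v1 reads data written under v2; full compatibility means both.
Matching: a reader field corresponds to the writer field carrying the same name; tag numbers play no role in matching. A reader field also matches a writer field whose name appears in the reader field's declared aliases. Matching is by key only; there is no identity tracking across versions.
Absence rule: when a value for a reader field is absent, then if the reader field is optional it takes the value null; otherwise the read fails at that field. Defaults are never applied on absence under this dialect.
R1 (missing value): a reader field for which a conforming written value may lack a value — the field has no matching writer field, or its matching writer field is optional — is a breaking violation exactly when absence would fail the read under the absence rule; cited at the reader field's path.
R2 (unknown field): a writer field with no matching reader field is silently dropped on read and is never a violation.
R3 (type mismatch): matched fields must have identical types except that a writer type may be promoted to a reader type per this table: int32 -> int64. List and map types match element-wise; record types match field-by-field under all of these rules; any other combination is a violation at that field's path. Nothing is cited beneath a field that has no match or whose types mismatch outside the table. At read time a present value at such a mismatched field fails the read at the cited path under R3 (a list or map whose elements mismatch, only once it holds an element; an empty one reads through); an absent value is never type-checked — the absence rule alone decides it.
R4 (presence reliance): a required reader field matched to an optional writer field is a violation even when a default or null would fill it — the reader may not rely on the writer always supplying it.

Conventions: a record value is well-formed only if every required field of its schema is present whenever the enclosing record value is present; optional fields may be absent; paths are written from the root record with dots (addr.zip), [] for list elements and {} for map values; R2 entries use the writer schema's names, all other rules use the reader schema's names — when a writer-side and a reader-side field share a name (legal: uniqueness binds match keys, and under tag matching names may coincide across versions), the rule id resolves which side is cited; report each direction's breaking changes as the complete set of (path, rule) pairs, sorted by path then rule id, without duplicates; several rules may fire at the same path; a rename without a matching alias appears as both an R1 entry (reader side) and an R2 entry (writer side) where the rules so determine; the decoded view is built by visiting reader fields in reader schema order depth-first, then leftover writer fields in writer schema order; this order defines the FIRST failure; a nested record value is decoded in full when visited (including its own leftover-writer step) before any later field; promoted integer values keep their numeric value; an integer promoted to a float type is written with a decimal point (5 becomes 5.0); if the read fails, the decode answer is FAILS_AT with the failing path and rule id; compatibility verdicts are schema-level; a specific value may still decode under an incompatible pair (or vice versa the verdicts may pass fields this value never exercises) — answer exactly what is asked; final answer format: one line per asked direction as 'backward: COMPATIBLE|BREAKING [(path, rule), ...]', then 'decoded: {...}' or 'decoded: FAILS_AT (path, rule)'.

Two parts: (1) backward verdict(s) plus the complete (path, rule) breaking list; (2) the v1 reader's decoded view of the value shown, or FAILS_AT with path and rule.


backward: COMPATIBLE []; decoded: FAILS_AT (zip, R1)

in Event below, arrows point writer -> reader
backward pass over Event, reader schema v2, writer schema v1:
  title: string -> string, writer required; from title
  duration: int64 -> int64, writer required; from zip
  notes: string -> string, writer required; from notes
  writer id: unknown to reader
  => backward: COMPATIBLE
migrating the Event value to v1:
  title := "kappa"
  read fails at zip under R1 (no fill)
  => FAILS_AT (zip, R1)
diffs on Event not affecting the asked answer:
  field title in record Event: required changed to optional -> fires only in the forward direction of Event, which is not asked here
  removed field id from record Event (its key "id" joins the reserved list) -> fires only in the forward direction of Event, which is not asked here
  field notes in record Event: tag 9 changed to 11 -> no rule fires on it in Event's dialect; the asked verdict holds


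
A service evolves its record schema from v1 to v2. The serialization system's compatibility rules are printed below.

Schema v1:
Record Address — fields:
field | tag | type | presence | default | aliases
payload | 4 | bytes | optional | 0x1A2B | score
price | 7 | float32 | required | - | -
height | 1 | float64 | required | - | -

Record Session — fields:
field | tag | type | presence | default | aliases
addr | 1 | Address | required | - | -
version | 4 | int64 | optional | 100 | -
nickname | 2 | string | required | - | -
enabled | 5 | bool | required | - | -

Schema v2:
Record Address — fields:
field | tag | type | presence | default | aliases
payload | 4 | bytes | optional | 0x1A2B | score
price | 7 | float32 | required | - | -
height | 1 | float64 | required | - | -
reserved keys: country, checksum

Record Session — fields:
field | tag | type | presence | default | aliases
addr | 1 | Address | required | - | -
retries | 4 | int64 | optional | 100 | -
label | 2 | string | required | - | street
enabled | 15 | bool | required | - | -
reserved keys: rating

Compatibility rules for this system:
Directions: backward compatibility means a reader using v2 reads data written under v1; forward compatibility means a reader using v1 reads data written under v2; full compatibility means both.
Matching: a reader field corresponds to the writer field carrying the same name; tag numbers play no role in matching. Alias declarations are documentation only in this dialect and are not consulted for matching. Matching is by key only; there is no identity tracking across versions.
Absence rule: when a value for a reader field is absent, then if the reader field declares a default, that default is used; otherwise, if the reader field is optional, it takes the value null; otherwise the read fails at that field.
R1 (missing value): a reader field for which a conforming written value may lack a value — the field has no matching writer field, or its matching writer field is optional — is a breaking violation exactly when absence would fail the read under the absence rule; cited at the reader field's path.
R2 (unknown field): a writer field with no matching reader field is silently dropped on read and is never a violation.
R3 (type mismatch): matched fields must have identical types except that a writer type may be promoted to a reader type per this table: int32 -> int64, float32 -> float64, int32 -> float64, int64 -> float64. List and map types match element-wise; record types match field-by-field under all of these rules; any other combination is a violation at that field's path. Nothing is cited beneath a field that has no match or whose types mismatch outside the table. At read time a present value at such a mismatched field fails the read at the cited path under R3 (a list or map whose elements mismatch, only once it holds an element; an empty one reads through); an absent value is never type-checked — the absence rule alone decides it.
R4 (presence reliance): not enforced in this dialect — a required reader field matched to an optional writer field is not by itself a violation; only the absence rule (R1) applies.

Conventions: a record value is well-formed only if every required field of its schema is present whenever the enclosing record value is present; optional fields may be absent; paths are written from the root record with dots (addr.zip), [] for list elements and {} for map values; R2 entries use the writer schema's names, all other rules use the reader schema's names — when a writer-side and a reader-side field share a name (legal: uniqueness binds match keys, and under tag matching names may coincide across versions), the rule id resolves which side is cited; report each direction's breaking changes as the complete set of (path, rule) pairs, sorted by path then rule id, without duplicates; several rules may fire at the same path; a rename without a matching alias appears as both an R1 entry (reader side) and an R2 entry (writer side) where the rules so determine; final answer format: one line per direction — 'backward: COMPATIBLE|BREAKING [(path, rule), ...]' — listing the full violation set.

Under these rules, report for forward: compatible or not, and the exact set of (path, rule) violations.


the writer's type comes first in each Session pair
forward on Session — v1 reading data written by v2:
  Address -> Address, writer required: addr aligns to addr
  version: no writer match
  nickname: no writer match
  bool -> bool, writer required: enabled aligns to enabled
  leftover writer field: retries
  leftover writer field: label
  bytes -> bytes, writer optional: addr.payload aligns to addr.payload
  float32 -> float32, writer required: addr.price aligns to addr.price
  float64 -> float64, writer required: addr.height aligns to addr.height
  violation R1 at nickname
  forward on Session therefore BREAKING (1)
the rest of the Session diff is inert for this question:
  field enabled in record Session: tag 5 changed to 15 -> fires no rule on Session, leaving the asked answer as it is
  renamed field version to retries in record Session -> fires no rule on Session, leaving the asked answer as it is

forward: BREAKING [(nickname, R1)]
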